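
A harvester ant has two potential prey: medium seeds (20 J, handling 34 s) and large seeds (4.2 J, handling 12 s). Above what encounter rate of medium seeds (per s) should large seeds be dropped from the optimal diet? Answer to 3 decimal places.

0.043 per s

Drop large seeds once their profitability E₂/h₂ falls below the rate achievable on medium seeds alone: E₂/h₂ = λE₁/(1 + λh₁).
Solve for λ: λE₁h₂ = E₂(1 + λh₁) → λ(E₁h₂ − E₂h₁) = E₂ → λ = E₂/(E₁h₂ − E₂h₁).
λ = 4.2/(20×12 − 4.2×34) = 4.2/97.2 = 0.04321 per s.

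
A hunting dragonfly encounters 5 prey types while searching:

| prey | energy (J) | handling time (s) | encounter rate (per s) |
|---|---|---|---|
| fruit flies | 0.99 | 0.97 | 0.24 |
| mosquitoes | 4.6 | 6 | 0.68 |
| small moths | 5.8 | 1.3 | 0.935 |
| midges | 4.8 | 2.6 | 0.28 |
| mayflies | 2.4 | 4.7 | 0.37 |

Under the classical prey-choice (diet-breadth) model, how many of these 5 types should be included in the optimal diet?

E/h in descending order: small moths 4.46, midges 1.85, fruit flies 1.02, mosquitoes 0.767, mayflies 0.511 J/s. The optimal diet is the largest prefix of this list for which every included type satisfies E_i/h_i > R on the types above it.
Rate on top 1: 2.448. midges: 1.85 < 2.448 → exclude; stop.
Optimal diet: small moths — 1 of 5 types.

1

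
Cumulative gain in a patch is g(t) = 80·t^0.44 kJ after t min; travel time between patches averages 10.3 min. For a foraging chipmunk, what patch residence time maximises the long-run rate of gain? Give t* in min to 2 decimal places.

8.09 min

Maximise g(t)/(T+t): set derivative to zero → g'(t)(T+t) = g(t).
g'(t) = 0.44·80·t^-0.56. Setting 0.44·80·t^-0.56 = 80·t^0.44/(10.3+t) gives 0.44(10.3+t) = t, so 0.56·t = 0.44×10.3.
t* = 0.44×10.3/0.56 = 8.093 min.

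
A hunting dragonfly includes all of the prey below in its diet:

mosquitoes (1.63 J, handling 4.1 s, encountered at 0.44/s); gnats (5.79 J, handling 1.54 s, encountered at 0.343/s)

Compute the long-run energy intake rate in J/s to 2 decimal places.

R = Σλ_iE_i / (1 + Σλ_ih_i)
Numerator: 0.44×1.63 + 0.343×5.79 = 2.703
Denominator: 1 + 0.44×4.1 + 0.343×1.54 = 3.332
R = 2.703/3.332 = 0.8112 J/s

0.81 J/s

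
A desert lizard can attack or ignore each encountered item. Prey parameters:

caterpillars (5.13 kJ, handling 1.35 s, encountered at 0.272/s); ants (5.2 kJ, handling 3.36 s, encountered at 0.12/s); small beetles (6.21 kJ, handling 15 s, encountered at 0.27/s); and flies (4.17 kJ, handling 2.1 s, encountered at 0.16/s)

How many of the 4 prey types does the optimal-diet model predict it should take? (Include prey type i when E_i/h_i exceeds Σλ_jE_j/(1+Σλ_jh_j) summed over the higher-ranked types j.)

E/h in descending order: caterpillars 3.8, flies 1.99, ants 1.55, small beetles 0.414 kJ/s. The optimal diet is the largest prefix of this list for which every included type satisfies E_i/h_i > R on the types above it.
Rate on top 1: 1.021. flies: 1.99 > 1.021 → include.
Rate on top 2: 1.211. ants: 1.55 > 1.211 → include.
Rate on top 3: 1.275. small beetles: 0.414 < 1.275 → exclude; stop.
Optimal diet: caterpillars, flies, ants — 3 of 4 types.

3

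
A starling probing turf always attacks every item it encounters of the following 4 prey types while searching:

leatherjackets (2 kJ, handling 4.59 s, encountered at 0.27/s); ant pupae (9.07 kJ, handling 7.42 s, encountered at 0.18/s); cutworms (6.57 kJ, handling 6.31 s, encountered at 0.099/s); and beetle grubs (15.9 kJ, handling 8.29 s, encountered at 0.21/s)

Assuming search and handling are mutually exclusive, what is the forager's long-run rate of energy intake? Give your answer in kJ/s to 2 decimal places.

Energy encountered per unit search time: 0.27×2 + 0.18×9.07 + 0.099×6.57 + 0.21×15.9 = 6.162 kJ/s.
Handling time per unit search time: 0.27×4.59 + 0.18×7.42 + 0.099×6.31 + 0.21×8.29 = 4.94.
Rate = 6.162/(1 + 4.94) = 1.037 kJ/s.

1.04 kJ/s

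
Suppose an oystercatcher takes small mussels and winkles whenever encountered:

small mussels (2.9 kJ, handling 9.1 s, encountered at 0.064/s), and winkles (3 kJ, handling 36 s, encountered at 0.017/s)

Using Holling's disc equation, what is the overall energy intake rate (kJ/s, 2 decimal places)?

R = Σλ_iE_i / (1 + Σλ_ih_i)
Numerator: 0.064×2.9 + 0.017×3 = 0.2366
Denominator: 1 + 0.064×9.1 + 0.017×36 = 2.194
R = 0.2366/2.194 = 0.1078 kJ/s

0.11 kJ/s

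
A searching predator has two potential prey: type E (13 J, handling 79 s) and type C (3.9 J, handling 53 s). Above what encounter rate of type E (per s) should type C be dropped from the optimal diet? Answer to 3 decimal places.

0.010 per s

The zero-one rule: include type C iff E₂/h₂ > λE₁/(1+λh₁). Equality gives the switch point.
λE₁h₂ = E₂ + λE₂h₁ ⇒ λ = E₂/(E₁h₂ − E₂h₁) = 3.9/(689 − 308.1) = 0.01024 per s.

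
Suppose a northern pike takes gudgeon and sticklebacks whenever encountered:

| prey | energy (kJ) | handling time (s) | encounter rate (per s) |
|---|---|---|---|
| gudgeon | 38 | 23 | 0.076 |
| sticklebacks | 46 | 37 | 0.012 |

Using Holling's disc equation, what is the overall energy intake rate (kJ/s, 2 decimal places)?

1.08 kJ/s

R = (0.076×38 + 0.012×46) / (1 + 0.076×23 + 0.012×37) = 3.44/3.192 = 1.078 kJ/s.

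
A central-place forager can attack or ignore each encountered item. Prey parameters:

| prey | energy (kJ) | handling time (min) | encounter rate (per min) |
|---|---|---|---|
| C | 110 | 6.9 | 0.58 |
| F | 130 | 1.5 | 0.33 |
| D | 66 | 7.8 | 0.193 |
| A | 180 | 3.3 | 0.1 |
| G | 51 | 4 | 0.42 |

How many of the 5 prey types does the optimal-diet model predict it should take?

2

Rank by E/h (kJ/min): F 86.7, A 54.5, C 15.9, G 12.8, D 8.46. Include each in turn until the next type's E/h falls below the running intake rate.
Rate on top 1: 28.7. A: 54.5 > 28.7 → include.
Rate on top 2: 33.37. C: 15.9 < 33.37 → exclude; stop.
Optimal diet: F, A — 2 of 5 types.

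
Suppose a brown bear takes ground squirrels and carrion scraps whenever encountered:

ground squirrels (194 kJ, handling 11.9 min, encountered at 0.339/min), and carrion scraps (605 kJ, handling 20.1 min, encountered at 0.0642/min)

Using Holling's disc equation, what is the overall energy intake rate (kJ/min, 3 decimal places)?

16.540 kJ/min

R = Σλ_iE_i / (1 + Σλ_ih_i)
Numerator: 0.339×194 + 0.0642×605 = 104.6
Denominator: 1 + 0.339×11.9 + 0.0642×20.1 = 6.325
R = 104.6/6.325 = 16.54 kJ/min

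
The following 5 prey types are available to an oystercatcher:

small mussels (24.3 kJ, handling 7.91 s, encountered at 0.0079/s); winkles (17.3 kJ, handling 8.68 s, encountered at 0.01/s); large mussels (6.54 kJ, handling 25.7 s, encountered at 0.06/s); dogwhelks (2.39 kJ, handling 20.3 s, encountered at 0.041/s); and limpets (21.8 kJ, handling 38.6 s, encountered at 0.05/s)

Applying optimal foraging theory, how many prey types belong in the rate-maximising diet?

3

E/h in descending order: small mussels 3.07, winkles 1.99, limpets 0.565, large mussels 0.254, dogwhelks 0.118 kJ/s. The optimal diet is the largest prefix of this list for which every included type satisfies E_i/h_i > R on the types above it.
Rate on top 1: 0.1807. winkles: 1.99 > 0.1807 → include.
Rate on top 2: 0.3176. limpets: 0.565 > 0.3176 → include.
Rate on top 3: 0.4725. large mussels: 0.254 < 0.4725 → exclude; stop.
Optimal diet: small mussels, winkles, limpets — 3 of 5 types.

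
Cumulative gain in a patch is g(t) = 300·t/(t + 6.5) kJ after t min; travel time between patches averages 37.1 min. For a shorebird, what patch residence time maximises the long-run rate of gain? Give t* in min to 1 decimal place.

15.5 min

Optimal t* satisfies g'(t*) = g(t*)/(T + t*).
g'(t) = 300·6.5/(t + 6.5)². Setting 300·6.5/(t+6.5)² = 300t/[(t+6.5)(37.1+t)] gives 6.5(37.1+t) = t(t+6.5), so t² = 6.5×37.1 = 241.2.
t* = √241.2 = 15.53 min.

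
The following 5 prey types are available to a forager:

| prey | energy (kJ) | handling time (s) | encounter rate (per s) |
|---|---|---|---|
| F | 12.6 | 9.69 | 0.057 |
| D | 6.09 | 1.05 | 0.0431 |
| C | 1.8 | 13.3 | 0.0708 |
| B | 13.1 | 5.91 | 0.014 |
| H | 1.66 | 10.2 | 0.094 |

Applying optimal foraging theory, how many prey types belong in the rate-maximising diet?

3

E/h in descending order: D 5.8, B 2.22, F 1.3, H 0.163, C 0.135 kJ/s. The optimal diet is the largest prefix of this list for which every included type satisfies E_i/h_i > R on the types above it.
Rate on top 1: 0.2511. B: 2.22 > 0.2511 → include.
Rate on top 2: 0.3953. F: 1.3 > 0.3953 → include.
Rate on top 3: 0.6928. H: 0.163 < 0.6928 → exclude; stop.
Optimal diet: D, B, F — 3 of 5 types.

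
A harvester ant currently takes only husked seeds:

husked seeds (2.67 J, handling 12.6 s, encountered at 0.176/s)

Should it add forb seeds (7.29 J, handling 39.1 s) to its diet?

Current rate: (0.176×2.67)/(1 + 0.176×12.6) = 0.146 J/s.
forb seeds: E/h = 7.29/39.1 = 0.1864 J/s.
0.1864 > 0.146, so adding forb seeds raises the average — include it.

Yes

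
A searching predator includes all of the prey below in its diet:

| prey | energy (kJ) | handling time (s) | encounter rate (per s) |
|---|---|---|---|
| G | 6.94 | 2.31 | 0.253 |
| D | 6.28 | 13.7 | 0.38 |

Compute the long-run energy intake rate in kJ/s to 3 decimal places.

0.610 kJ/s

R = Σλ_iE_i / (1 + Σλ_ih_i)
Numerator: 0.253×6.94 + 0.38×6.28 = 4.142
Denominator: 1 + 0.253×2.31 + 0.38×13.7 = 6.79
R = 4.142/6.79 = 0.61 kJ/s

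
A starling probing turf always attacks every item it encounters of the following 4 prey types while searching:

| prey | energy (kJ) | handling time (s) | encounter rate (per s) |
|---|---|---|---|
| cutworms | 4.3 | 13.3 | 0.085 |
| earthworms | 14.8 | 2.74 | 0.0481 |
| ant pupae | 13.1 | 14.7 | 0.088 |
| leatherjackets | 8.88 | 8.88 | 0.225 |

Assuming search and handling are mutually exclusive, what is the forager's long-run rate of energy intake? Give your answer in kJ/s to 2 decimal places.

R = (0.085×4.3 + 0.0481×14.8 + 0.088×13.1 + 0.225×8.88) / (1 + 0.085×13.3 + 0.0481×2.74 + 0.088×14.7 + 0.225×8.88) = 4.228/5.554 = 0.7613 kJ/s.

0.76 kJ/s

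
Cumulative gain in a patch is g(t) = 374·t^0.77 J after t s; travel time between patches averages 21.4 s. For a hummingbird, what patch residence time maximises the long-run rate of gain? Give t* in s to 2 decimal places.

71.64 s

Optimal t* satisfies g'(t*) = g(t*)/(T + t*).
g'(t) = 0.77·374·t^-0.23. Setting 0.77·374·t^-0.23 = 374·t^0.77/(21.4+t) gives 0.77(21.4+t) = t, so 0.23·t = 0.77×21.4.
t* = 0.77×21.4/0.23 = 71.64 s.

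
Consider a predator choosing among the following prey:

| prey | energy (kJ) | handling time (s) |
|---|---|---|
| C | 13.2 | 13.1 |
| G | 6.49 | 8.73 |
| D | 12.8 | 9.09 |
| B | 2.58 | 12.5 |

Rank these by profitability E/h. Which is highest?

In descending order of E/h:
D: 12.8/9.09 = 1.41 kJ/s
C: 13.2/13.1 = 1.01 kJ/s
G: 6.49/8.73 = 0.743 kJ/s
B: 2.58/12.5 = 0.206 kJ/s

D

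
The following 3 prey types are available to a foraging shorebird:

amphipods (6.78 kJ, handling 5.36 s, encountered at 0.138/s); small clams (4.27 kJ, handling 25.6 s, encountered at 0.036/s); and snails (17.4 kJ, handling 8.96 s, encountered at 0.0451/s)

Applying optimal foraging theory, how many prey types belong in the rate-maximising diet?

Profitabilities (E/h, kJ/s): snails 1.94, amphipods 1.26, small clams 0.167. Add prey in this order while the next type's profitability exceeds the intake rate on those already taken.
Rate on top 1: 0.5589. amphipods: 1.26 > 0.5589 → include.
Rate on top 2: 0.8025. small clams: 0.167 < 0.8025 → exclude; stop.
Optimal diet: snails, amphipods — 2 of 3 types.

2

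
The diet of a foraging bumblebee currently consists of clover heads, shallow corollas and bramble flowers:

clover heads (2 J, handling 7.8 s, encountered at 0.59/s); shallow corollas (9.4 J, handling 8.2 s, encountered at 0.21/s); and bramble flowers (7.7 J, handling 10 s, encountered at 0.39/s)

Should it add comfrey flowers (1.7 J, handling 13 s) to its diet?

No

Current rate: (0.59×2 + 0.21×9.4 + 0.39×7.7)/(1 + 0.59×7.8 + 0.21×8.2 + 0.39×10) = 0.5486 J/s.
Profitability of comfrey flowers: 1.7/13 = 0.1308 J/s.
0.1308 < 0.5486, so adding comfrey flowers would lower the average — exclude it.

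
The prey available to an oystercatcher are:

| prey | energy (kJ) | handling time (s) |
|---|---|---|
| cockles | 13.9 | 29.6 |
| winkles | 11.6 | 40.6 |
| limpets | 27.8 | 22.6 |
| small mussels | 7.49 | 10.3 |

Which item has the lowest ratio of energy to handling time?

winkles

Profitability E/h (kJ/s): cockles = 13.9/29.6 = 0.47, winkles = 11.6/40.6 = 0.286, limpets = 27.8/22.6 = 1.23, small mussels = 7.49/10.3 = 0.727.
Ranked: limpets > small mussels > cockles > winkles.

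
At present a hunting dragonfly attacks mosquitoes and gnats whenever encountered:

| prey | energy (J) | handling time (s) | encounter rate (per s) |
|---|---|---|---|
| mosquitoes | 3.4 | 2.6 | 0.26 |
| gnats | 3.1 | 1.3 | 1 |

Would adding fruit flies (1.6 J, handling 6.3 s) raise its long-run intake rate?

On mosquitoes and gnats alone, R = ΣλE/(1+Σλh) = 3.984/2.976 = 1.339 J/s.
Profitability of fruit flies: 1.6/6.3 = 0.254 J/s.
0.254 < 1.339, so adding fruit flies would lower the average — exclude it.

No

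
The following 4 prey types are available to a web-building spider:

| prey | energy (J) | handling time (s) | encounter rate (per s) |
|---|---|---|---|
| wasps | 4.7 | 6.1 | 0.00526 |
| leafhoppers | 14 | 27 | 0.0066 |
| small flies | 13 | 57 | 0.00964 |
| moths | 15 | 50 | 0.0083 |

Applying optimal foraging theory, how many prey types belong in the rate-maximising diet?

4

E/h in descending order: wasps 0.77, leafhoppers 0.519, moths 0.3, small flies 0.228 J/s. The optimal diet is the largest prefix of this list for which every included type satisfies E_i/h_i > R on the types above it.
Rate on top 1: 0.02395. leafhoppers: 0.519 > 0.02395 → include.
Rate on top 2: 0.09677. moths: 0.3 > 0.09677 → include.
Rate on top 3: 0.1487. small flies: 0.228 > 0.1487 → include.
Optimal diet: wasps, leafhoppers, moths, small flies — 4 of 4 types.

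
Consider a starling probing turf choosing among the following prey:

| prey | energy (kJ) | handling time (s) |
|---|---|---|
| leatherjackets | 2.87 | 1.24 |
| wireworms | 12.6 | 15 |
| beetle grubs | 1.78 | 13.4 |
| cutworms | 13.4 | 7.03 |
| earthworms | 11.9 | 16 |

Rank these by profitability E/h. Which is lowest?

beetle grubs

In descending order of E/h:
leatherjackets: 2.87/1.24 = 2.31 kJ/s
cutworms: 13.4/7.03 = 1.91 kJ/s
wireworms: 12.6/15 = 0.84 kJ/s
earthworms: 11.9/16 = 0.744 kJ/s
beetle grubs: 1.78/13.4 = 0.133 kJ/s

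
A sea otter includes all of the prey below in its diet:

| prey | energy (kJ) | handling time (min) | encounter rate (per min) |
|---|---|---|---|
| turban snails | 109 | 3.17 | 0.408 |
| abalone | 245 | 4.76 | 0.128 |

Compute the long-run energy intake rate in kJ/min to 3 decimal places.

26.125 kJ/min

R = (0.408×109 + 0.128×245) / (1 + 0.408×3.17 + 0.128×4.76) = 75.83/2.903 = 26.13 kJ/min.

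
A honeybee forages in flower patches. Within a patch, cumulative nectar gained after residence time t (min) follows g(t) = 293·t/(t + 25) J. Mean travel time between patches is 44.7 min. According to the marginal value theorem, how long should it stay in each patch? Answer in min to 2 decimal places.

33.43 min

Optimal t* satisfies g'(t*) = g(t*)/(T + t*).
g'(t) = 293·25/(t + 25)². Setting 293·25/(t+25)² = 293t/[(t+25)(44.7+t)] gives 25(44.7+t) = t(t+25), so t² = 25×44.7 = 1118.
t* = √1118 = 33.43 min.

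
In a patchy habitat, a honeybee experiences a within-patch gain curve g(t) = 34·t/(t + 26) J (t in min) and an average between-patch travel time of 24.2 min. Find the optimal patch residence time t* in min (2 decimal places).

25.08 min

Optimal t* satisfies g'(t*) = g(t*)/(T + t*).
g'(t) = 34·26/(t + 26)². Setting 34·26/(t+26)² = 34t/[(t+26)(24.2+t)] gives 26(24.2+t) = t(t+26), so t² = 26×24.2 = 629.2.
t* = √629.2 = 25.08 min.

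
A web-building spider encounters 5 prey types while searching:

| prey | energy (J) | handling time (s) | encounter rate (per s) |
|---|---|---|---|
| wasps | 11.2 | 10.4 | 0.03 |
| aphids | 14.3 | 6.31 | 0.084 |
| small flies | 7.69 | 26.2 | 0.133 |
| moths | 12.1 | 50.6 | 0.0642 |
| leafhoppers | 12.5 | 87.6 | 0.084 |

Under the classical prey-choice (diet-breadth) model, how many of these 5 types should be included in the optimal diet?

2

E/h in descending order: aphids 2.27, wasps 1.08, small flies 0.294, moths 0.239, leafhoppers 0.143 J/s. The optimal diet is the largest prefix of this list for which every included type satisfies E_i/h_i > R on the types above it.
Rate on top 1: 0.7851. wasps: 1.08 > 0.7851 → include.
Rate on top 2: 0.8345. small flies: 0.294 < 0.8345 → exclude; stop.
Optimal diet: aphids, wasps — 2 of 5 types.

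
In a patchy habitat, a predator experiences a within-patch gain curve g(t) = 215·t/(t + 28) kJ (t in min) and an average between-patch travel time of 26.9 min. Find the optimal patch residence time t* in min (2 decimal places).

Optimal t* satisfies g'(t*) = g(t*)/(T + t*).
g'(t) = 215·28/(t + 28)². Setting 215·28/(t+28)² = 215t/[(t+28)(26.9+t)] gives 28(26.9+t) = t(t+28), so t² = 28×26.9 = 753.2.
t* = √753.2 = 27.44 min.

27.44 min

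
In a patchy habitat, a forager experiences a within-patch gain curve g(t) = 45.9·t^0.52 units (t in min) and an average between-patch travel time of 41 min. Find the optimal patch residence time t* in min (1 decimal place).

44.4 min

Optimal t* satisfies g'(t*) = g(t*)/(T + t*).
g'(t) = 0.52·45.9·t^-0.48. Setting 0.52·45.9·t^-0.48 = 45.9·t^0.52/(41+t) gives 0.52(41+t) = t, so 0.48·t = 0.52×41.
t* = 0.52×41/0.48 = 44.42 min.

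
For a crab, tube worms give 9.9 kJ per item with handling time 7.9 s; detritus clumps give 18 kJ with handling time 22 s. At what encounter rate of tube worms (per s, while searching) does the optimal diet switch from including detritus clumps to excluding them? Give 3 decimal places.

0.238 per s

Drop detritus clumps once their profitability E₂/h₂ falls below the rate achievable on tube worms alone: E₂/h₂ = λE₁/(1 + λh₁).
Solve for λ: λE₁h₂ = E₂(1 + λh₁) → λ(E₁h₂ − E₂h₁) = E₂ → λ = E₂/(E₁h₂ − E₂h₁).
λ = 18/(9.9×22 − 18×7.9) = 18/75.6 = 0.2381 per s.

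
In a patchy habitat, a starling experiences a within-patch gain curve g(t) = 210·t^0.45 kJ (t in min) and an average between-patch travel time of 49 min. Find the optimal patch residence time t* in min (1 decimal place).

By the marginal value theorem, leave when the instantaneous gain rate g'(t) equals the habitat-wide average g(t)/(T + t).
g'(t) = 0.45·210·t^-0.55. Setting 0.45·210·t^-0.55 = 210·t^0.45/(49+t) gives 0.45(49+t) = t, so 0.55·t = 0.45×49.
t* = 0.45×49/0.55 = 40.09 min.

40.1 min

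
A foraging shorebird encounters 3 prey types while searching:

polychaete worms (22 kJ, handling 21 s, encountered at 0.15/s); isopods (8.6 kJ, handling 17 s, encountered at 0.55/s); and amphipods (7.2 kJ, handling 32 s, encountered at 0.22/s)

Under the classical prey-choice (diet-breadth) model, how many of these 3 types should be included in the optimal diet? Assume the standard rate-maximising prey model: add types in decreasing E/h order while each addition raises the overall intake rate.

E/h in descending order: polychaete worms 1.05, isopods 0.506, amphipods 0.225 kJ/s. The optimal diet is the largest prefix of this list for which every included type satisfies E_i/h_i > R on the types above it.
Rate on top 1: 0.7952. isopods: 0.506 < 0.7952 → exclude; stop.
Optimal diet: polychaete worms — 1 of 3 types.

1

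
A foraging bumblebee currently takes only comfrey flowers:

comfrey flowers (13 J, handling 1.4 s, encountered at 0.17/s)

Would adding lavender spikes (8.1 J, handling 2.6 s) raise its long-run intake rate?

Current rate: (0.17×13)/(1 + 0.17×1.4) = 1.785 J/s.
Profitability of lavender spikes: 8.1/2.6 = 3.115 J/s.
Since 3.115 > R, including lavender spikes increases the long-run rate.

Yes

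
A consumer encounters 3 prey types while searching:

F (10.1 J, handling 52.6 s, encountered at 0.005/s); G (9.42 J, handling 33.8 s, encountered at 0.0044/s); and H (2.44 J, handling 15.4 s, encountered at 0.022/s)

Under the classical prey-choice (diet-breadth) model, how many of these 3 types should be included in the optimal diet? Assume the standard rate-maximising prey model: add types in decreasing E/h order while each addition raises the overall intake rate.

3

E/h in descending order: G 0.279, F 0.192, H 0.158 J/s. The optimal diet is the largest prefix of this list for which every included type satisfies E_i/h_i > R on the types above it.
Rate on top 1: 0.03608. F: 0.192 > 0.03608 → include.
Rate on top 2: 0.06513. H: 0.158 > 0.06513 → include.
Optimal diet: G, F, H — 3 of 3 types.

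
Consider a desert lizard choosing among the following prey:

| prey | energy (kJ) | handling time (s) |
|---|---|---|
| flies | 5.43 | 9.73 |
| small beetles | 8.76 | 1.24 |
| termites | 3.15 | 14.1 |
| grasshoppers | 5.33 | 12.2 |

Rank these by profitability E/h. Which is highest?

In descending order of E/h:
small beetles: 8.76/1.24 = 7.06 kJ/s
flies: 5.43/9.73 = 0.558 kJ/s
grasshoppers: 5.33/12.2 = 0.437 kJ/s
termites: 3.15/14.1 = 0.223 kJ/s

small beetles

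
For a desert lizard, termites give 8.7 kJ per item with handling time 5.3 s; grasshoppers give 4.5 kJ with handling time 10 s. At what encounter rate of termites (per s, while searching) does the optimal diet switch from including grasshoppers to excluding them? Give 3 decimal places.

Drop grasshoppers once their profitability E₂/h₂ falls below the rate achievable on termites alone: E₂/h₂ = λE₁/(1 + λh₁).
Solve for λ: λE₁h₂ = E₂(1 + λh₁) → λ(E₁h₂ − E₂h₁) = E₂ → λ = E₂/(E₁h₂ − E₂h₁).
λ = 4.5/(8.7×10 − 4.5×5.3) = 4.5/63.15 = 0.07126 per s.

0.071 per s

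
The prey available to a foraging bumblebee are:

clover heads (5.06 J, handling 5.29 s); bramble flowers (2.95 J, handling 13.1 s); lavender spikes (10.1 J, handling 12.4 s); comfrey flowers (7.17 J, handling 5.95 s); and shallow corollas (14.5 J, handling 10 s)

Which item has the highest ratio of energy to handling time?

shallow corollas

In descending order of E/h:
shallow corollas: 14.5/10 = 1.45 J/s
comfrey flowers: 7.17/5.95 = 1.21 J/s
clover heads: 5.06/5.29 = 0.957 J/s
lavender spikes: 10.1/12.4 = 0.815 J/s
bramble flowers: 2.95/13.1 = 0.225 J/s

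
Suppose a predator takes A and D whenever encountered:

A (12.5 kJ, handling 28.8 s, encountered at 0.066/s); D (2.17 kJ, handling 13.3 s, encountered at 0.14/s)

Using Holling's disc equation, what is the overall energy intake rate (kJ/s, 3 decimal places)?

R = Σλ_iE_i / (1 + Σλ_ih_i)
Numerator: 0.066×12.5 + 0.14×2.17 = 1.129
Denominator: 1 + 0.066×28.8 + 0.14×13.3 = 4.763
R = 1.129/4.763 = 0.237 kJ/s

0.237 kJ/s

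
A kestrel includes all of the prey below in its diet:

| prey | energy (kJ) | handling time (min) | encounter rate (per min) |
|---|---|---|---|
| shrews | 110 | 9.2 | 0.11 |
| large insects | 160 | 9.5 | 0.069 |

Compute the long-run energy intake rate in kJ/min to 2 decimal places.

R = Σλ_iE_i / (1 + Σλ_ih_i)
Numerator: 0.11×110 + 0.069×160 = 23.14
Denominator: 1 + 0.11×9.2 + 0.069×9.5 = 2.667
R = 23.14/2.667 = 8.675 kJ/min

8.67 kJ/min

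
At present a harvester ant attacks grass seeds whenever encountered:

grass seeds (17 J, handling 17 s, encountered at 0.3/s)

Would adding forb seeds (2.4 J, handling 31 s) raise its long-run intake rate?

Intake rate on the current diet: R = (0.3×17) / (1 + 0.3×17) = 5.1/6.1 = 0.8361 J/s.
forb seeds: E/h = 2.4/31 = 0.07742 J/s.
Since 0.07742 < R, time spent handling forb seeds is better spent searching.

No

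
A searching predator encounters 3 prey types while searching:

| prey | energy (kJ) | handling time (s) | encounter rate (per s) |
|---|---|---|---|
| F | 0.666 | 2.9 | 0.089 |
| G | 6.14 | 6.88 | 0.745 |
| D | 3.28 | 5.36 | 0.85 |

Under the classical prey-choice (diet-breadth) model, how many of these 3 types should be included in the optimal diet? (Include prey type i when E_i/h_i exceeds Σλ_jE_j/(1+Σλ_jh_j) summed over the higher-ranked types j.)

E/h in descending order: G 0.892, D 0.612, F 0.23 kJ/s. The optimal diet is the largest prefix of this list for which every included type satisfies E_i/h_i > R on the types above it.
Rate on top 1: 0.7468. D: 0.612 < 0.7468 → exclude; stop.
Optimal diet: G — 1 of 3 types.

1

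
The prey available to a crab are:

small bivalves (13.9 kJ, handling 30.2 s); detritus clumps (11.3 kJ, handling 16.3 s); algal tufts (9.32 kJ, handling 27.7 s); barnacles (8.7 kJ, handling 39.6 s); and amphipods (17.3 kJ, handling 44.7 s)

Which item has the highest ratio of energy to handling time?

detritus clumps

In descending order of E/h:
detritus clumps: 11.3/16.3 = 0.693 kJ/s
small bivalves: 13.9/30.2 = 0.46 kJ/s
amphipods: 17.3/44.7 = 0.387 kJ/s
algal tufts: 9.32/27.7 = 0.336 kJ/s
barnacles: 8.7/39.6 = 0.22 kJ/s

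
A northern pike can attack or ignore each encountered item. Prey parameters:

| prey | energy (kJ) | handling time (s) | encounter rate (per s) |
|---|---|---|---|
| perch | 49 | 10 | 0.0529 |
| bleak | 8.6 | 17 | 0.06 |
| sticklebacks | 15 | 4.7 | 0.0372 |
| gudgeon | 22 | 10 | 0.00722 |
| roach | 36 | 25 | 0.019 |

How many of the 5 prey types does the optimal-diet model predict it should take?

Profitabilities (E/h, kJ/s): perch 4.9, sticklebacks 3.19, gudgeon 2.2, roach 1.44, bleak 0.506. Add prey in this order while the next type's profitability exceeds the intake rate on those already taken.
Rate on top 1: 1.695. sticklebacks: 3.19 > 1.695 → include.
Rate on top 2: 1.849. gudgeon: 2.2 > 1.849 → include.
Rate on top 3: 1.863. roach: 1.44 < 1.863 → exclude; stop.
Optimal diet: perch, sticklebacks, gudgeon — 3 of 5 types.

3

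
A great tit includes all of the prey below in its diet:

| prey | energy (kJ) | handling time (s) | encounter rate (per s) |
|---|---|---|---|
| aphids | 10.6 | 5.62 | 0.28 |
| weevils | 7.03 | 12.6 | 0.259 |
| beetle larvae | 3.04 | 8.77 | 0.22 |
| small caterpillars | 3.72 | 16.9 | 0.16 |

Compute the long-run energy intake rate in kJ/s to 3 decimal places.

R = (0.28×10.6 + 0.259×7.03 + 0.22×3.04 + 0.16×3.72) / (1 + 0.28×5.62 + 0.259×12.6 + 0.22×8.77 + 0.16×16.9) = 6.053/10.47 = 0.5781 kJ/s.

0.578 kJ/s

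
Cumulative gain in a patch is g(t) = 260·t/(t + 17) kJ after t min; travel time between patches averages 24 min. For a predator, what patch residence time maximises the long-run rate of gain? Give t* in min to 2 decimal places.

By the marginal value theorem, leave when the instantaneous gain rate g'(t) equals the habitat-wide average g(t)/(T + t).
g'(t) = 260·17/(t + 17)². Setting 260·17/(t+17)² = 260t/[(t+17)(24+t)] gives 17(24+t) = t(t+17), so t² = 17×24 = 408.
t* = √408 = 20.2 min.

20.20 min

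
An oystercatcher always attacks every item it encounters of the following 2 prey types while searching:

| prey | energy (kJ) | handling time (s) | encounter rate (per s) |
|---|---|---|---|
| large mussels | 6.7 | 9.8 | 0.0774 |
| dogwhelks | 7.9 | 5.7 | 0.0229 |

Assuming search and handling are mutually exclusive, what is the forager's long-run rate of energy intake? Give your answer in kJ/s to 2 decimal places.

Energy encountered per unit search time: 0.0774×6.7 + 0.0229×7.9 = 0.6995 kJ/s.
Handling time per unit search time: 0.0774×9.8 + 0.0229×5.7 = 0.8891.
Rate = 0.6995/(1 + 0.8891) = 0.3703 kJ/s.

0.37 kJ/s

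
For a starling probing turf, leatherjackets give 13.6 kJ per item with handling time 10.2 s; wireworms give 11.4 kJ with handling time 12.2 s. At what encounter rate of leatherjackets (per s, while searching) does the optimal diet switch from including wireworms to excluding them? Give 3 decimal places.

At the threshold, the rate on leatherjackets alone equals the profitability of wireworms: λ·13.6/(1 + λ·10.2) = 11.4/12.2 = 0.9344.
Rearranging, λ(13.6 − 0.9344×10.2) = 0.9344, so λ = 0.9344/4.069 = 0.2297 per s.

0.230 per s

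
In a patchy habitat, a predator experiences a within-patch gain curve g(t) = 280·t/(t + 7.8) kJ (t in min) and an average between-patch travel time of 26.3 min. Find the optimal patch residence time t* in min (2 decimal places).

14.32 min

Maximise g(t)/(T+t): set derivative to zero → g'(t)(T+t) = g(t).
g'(t) = 280·7.8/(t + 7.8)². Setting 280·7.8/(t+7.8)² = 280t/[(t+7.8)(26.3+t)] gives 7.8(26.3+t) = t(t+7.8), so t² = 7.8×26.3 = 205.1.
t* = √205.1 = 14.32 min.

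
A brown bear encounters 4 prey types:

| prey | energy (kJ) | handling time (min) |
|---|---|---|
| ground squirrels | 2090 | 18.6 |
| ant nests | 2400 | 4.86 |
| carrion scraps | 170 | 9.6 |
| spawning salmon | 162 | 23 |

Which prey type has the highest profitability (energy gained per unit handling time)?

ant nests

In descending order of E/h:
ant nests: 2400/4.86 = 494 kJ/min
ground squirrels: 2090/18.6 = 112 kJ/min
carrion scraps: 170/9.6 = 17.7 kJ/min
spawning salmon: 162/23 = 7.04 kJ/min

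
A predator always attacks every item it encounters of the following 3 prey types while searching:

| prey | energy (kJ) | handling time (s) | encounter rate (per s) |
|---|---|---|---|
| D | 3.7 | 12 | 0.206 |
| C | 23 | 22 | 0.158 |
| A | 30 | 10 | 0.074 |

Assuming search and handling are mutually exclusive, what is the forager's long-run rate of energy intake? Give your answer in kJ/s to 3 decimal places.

Energy encountered per unit search time: 0.206×3.7 + 0.158×23 + 0.074×30 = 6.616 kJ/s.
Handling time per unit search time: 0.206×12 + 0.158×22 + 0.074×10 = 6.688.
Rate = 6.616/(1 + 6.688) = 0.8606 kJ/s.

0.861 kJ/s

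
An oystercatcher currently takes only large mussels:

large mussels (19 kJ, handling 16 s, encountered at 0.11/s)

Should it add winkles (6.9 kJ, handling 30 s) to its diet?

No

Intake rate on the current diet: R = (0.11×19) / (1 + 0.11×16) = 2.09/2.76 = 0.7572 kJ/s.
Profitability of winkles: 6.9/30 = 0.23 kJ/s.
0.23 < 0.7572, so adding winkles would lower the average — exclude it.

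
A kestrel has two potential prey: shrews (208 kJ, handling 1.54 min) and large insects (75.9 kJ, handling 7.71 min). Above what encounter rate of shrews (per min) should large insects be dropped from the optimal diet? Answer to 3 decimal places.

At the threshold, the rate on shrews alone equals the profitability of large insects: λ·208/(1 + λ·1.54) = 75.9/7.71 = 9.844.
Rearranging, λ(208 − 9.844×1.54) = 9.844, so λ = 9.844/192.8 = 0.05105 per min.

0.051 per min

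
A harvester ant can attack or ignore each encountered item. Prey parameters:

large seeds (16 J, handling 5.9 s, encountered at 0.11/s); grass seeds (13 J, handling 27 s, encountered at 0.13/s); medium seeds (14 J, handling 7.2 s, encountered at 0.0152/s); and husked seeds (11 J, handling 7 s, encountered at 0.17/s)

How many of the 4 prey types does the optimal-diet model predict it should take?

3

E/h in descending order: large seeds 2.71, medium seeds 1.94, husked seeds 1.57, grass seeds 0.481 J/s. The optimal diet is the largest prefix of this list for which every included type satisfies E_i/h_i > R on the types above it.
Rate on top 1: 1.067. medium seeds: 1.94 > 1.067 → include.
Rate on top 2: 1.122. husked seeds: 1.57 > 1.122 → include.
Rate on top 3: 1.303. grass seeds: 0.481 < 1.303 → exclude; stop.
Optimal diet: large seeds, medium seeds, husked seeds — 3 of 4 types.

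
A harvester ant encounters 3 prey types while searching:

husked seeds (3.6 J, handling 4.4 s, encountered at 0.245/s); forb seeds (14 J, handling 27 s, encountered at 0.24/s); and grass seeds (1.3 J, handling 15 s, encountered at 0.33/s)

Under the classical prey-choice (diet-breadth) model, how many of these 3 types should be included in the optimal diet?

2

E/h in descending order: husked seeds 0.818, forb seeds 0.519, grass seeds 0.0867 J/s. The optimal diet is the largest prefix of this list for which every included type satisfies E_i/h_i > R on the types above it.
Rate on top 1: 0.4244. forb seeds: 0.519 > 0.4244 → include.
Rate on top 2: 0.4957. grass seeds: 0.0867 < 0.4957 → exclude; stop.
Optimal diet: husked seeds, forb seeds — 2 of 3 types.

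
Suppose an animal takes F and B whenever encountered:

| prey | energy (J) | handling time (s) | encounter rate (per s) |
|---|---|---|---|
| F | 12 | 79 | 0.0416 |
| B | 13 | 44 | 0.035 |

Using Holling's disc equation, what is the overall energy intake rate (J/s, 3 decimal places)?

R = Σλ_iE_i / (1 + Σλ_ih_i)
Numerator: 0.0416×12 + 0.035×13 = 0.9542
Denominator: 1 + 0.0416×79 + 0.035×44 = 5.826
R = 0.9542/5.826 = 0.1638 J/s

0.164 J/s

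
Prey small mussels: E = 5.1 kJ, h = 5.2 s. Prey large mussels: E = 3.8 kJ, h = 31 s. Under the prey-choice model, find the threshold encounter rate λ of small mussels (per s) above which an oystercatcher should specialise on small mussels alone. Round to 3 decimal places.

At the threshold, the rate on small mussels alone equals the profitability of large mussels: λ·5.1/(1 + λ·5.2) = 3.8/31 = 0.1226.
Rearranging, λ(5.1 − 0.1226×5.2) = 0.1226, so λ = 0.1226/4.463 = 0.02747 per s.

0.027 per s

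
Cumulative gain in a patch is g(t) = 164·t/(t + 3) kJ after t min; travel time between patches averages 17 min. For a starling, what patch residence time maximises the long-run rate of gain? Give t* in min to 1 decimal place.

Optimal t* satisfies g'(t*) = g(t*)/(T + t*).
g'(t) = 164·3/(t + 3)². Setting 164·3/(t+3)² = 164t/[(t+3)(17+t)] gives 3(17+t) = t(t+3), so t² = 3×17 = 51.
t* = √51 = 7.141 min.

7.1 min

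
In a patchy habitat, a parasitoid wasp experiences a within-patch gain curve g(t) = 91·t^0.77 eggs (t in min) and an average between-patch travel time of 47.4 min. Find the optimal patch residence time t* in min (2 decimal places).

By the marginal value theorem, leave when the instantaneous gain rate g'(t) equals the habitat-wide average g(t)/(T + t).
g'(t) = 0.77·91·t^-0.23. Setting 0.77·91·t^-0.23 = 91·t^0.77/(47.4+t) gives 0.77(47.4+t) = t, so 0.23·t = 0.77×47.4.
t* = 0.77×47.4/0.23 = 158.7 min.

158.69 min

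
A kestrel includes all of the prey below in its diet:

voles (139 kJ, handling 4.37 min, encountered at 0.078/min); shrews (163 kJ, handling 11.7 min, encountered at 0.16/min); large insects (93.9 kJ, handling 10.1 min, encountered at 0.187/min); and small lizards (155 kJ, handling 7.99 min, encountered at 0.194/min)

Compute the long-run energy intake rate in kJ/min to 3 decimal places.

12.711 kJ/min

R = Σλ_iE_i / (1 + Σλ_ih_i)
Numerator: 0.078×139 + 0.16×163 + 0.187×93.9 + 0.194×155 = 84.55
Denominator: 1 + 0.078×4.37 + 0.16×11.7 + 0.187×10.1 + 0.194×7.99 = 6.652
R = 84.55/6.652 = 12.71 kJ/min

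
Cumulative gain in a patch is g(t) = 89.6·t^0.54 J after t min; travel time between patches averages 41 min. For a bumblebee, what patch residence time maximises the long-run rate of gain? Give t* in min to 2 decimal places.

Maximise g(t)/(T+t): set derivative to zero → g'(t)(T+t) = g(t).
g'(t) = 0.54·89.6·t^-0.46. Setting 0.54·89.6·t^-0.46 = 89.6·t^0.54/(41+t) gives 0.54(41+t) = t, so 0.46·t = 0.54×41.
t* = 0.54×41/0.46 = 48.13 min.

48.13 min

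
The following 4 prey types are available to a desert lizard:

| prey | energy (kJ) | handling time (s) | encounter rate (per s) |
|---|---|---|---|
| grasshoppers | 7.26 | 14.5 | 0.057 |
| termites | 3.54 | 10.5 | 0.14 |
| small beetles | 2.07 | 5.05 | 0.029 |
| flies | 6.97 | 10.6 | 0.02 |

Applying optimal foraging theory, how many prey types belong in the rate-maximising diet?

Rank by E/h (kJ/s): flies 0.658, grasshoppers 0.501, small beetles 0.41, termites 0.337. Include each in turn until the next type's E/h falls below the running intake rate.
Rate on top 1: 0.115. grasshoppers: 0.501 > 0.115 → include.
Rate on top 2: 0.2714. small beetles: 0.41 > 0.2714 → include.
Rate on top 3: 0.2807. termites: 0.337 > 0.2807 → include.
Optimal diet: flies, grasshoppers, small beetles, termites — 4 of 4 types.

4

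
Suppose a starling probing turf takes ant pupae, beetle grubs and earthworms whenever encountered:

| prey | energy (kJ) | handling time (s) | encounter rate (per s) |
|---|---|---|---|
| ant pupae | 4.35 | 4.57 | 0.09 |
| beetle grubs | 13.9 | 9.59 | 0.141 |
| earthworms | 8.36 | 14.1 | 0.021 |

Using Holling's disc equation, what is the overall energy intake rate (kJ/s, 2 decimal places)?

Energy encountered per unit search time: 0.09×4.35 + 0.141×13.9 + 0.021×8.36 = 2.527 kJ/s.
Handling time per unit search time: 0.09×4.57 + 0.141×9.59 + 0.021×14.1 = 2.06.
Rate = 2.527/(1 + 2.06) = 0.8259 kJ/s.

0.83 kJ/s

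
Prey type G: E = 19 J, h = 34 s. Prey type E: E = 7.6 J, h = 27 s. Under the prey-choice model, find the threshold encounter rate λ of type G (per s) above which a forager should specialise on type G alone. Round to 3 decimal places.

0.030 per s

Drop type E once their profitability E₂/h₂ falls below the rate achievable on type G alone: E₂/h₂ = λE₁/(1 + λh₁).
Solve for λ: λE₁h₂ = E₂(1 + λh₁) → λ(E₁h₂ − E₂h₁) = E₂ → λ = E₂/(E₁h₂ − E₂h₁).
λ = 7.6/(19×27 − 7.6×34) = 7.6/254.6 = 0.02985 per s.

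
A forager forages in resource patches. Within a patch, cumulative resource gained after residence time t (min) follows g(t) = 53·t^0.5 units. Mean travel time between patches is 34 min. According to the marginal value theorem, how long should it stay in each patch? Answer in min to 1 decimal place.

Optimal t* satisfies g'(t*) = g(t*)/(T + t*).
g'(t) = 0.5·53·t^-0.5. Setting 0.5·53·t^-0.5 = 53·t^0.5/(34+t) gives 0.5(34+t) = t, so 0.50·t = 0.5×34.
t* = 0.5×34/0.50 = 34 min.

34.0 min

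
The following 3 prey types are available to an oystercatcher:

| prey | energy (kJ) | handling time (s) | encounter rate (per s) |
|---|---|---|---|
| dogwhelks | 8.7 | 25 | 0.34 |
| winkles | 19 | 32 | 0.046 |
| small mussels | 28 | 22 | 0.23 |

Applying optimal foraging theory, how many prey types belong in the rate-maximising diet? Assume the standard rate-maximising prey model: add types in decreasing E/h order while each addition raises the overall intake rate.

1

E/h in descending order: small mussels 1.27, winkles 0.594, dogwhelks 0.348 kJ/s. The optimal diet is the largest prefix of this list for which every included type satisfies E_i/h_i > R on the types above it.
Rate on top 1: 1.063. winkles: 0.594 < 1.063 → exclude; stop.
Optimal diet: small mussels — 1 of 3 types.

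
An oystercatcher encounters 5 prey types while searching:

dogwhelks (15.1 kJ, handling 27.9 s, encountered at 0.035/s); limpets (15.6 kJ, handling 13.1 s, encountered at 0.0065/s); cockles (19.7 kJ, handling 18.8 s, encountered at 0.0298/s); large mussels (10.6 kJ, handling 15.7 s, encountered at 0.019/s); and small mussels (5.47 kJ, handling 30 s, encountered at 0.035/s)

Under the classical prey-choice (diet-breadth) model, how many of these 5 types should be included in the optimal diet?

Rank by E/h (kJ/s): limpets 1.19, cockles 1.05, large mussels 0.675, dogwhelks 0.541, small mussels 0.182. Include each in turn until the next type's E/h falls below the running intake rate.
Rate on top 1: 0.09344. cockles: 1.05 > 0.09344 → include.
Rate on top 2: 0.4184. large mussels: 0.675 > 0.4184 → include.
Rate on top 3: 0.4578. dogwhelks: 0.541 > 0.4578 → include.
Rate on top 4: 0.4857. small mussels: 0.182 < 0.4857 → exclude; stop.
Optimal diet: limpets, cockles, large mussels, dogwhelks — 4 of 5 types.

4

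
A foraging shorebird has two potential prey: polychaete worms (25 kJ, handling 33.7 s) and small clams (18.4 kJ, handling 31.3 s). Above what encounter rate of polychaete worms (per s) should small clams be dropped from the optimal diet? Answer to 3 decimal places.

Drop small clams once their profitability E₂/h₂ falls below the rate achievable on polychaete worms alone: E₂/h₂ = λE₁/(1 + λh₁).
Solve for λ: λE₁h₂ = E₂(1 + λh₁) → λ(E₁h₂ − E₂h₁) = E₂ → λ = E₂/(E₁h₂ − E₂h₁).
λ = 18.4/(25×31.3 − 18.4×33.7) = 18.4/162.4 = 0.1133 per s.

0.113 per s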